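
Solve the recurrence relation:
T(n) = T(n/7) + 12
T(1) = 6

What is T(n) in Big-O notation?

Each step divides n by 7 and adds 12. After log_7(n) steps we reach T(1)=6. So T(n) = 12·log_7(n) + 6 = O(log n).

Answer: O(log n)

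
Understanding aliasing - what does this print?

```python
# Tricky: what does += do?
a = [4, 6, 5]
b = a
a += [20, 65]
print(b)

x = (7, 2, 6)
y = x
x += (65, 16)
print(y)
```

Key concept: += behavior differs for mutable vs immutable.
Step by step:
`a = [4, 6, 5]` → a = [4, 6, 5]
`b = a` → b = [4, 6, 5] (same object as a)
`a += [20, 65]` → a = [4, 6, 5, 20, 65] (same object as b); b = [4, 6, 5, 20, 65] (same object as a)
`print(b)` → prints [4, 6, 5, 20, 65]
`x = (7, 2, 6)` → x = (7, 2, 6)
`y = x` → y = (7, 2, 6)
`x += (65, 16)` → x = (7, 2, 6, 65, 16)
`print(y)` → prints (7, 2, 6)

Answer:
[4, 6, 5, 20, 65]
(7, 2, 6)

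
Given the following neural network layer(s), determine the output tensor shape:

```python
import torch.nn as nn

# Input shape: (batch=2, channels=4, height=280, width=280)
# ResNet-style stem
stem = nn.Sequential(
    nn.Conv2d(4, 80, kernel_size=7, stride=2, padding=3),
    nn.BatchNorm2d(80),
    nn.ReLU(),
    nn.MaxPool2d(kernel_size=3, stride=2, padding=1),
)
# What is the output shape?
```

Input: (2, 4, 280, 280) -> after Conv2d 7x7 stride=2: (2, 80, 140, 140) -> Output: (2, 80, 70, 70)

Answer: (2, 80, 70, 70)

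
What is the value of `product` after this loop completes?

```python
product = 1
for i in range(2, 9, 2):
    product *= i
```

Product of even numbers 2 to 8
`product` takes the values: 1 → 2 → 8 → 48 → 384

Answer: 384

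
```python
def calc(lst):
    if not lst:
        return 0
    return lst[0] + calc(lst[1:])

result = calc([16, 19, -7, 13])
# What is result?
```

16 + 19 + (-7) + 13 + 0 = 41

Answer: 41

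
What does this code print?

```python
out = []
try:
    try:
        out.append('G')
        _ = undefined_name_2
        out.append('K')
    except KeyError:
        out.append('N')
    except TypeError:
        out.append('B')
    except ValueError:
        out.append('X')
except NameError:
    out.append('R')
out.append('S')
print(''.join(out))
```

Execution trace: 'G' (try body) → 'R' (outer except NameError) → 'S' (after the try/except). Output: GRS

Answer: GRS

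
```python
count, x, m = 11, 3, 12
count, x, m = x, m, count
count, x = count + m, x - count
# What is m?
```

Trace:
`count, x, m = 11, 3, 12` → count = 11; x = 3; m = 12
`count, x, m = x, m, count` → count = 3; x = 12; m = 11
`count, x = count + m, x - count` → count = 14; x = 9
So m = 11

Answer: 11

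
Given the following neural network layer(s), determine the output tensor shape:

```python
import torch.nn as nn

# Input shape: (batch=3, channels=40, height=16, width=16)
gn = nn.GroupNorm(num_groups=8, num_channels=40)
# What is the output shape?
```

Input: (3, 40, 16, 16) -> Output: (3, 40, 16, 16)

Answer: (3, 40, 16, 16)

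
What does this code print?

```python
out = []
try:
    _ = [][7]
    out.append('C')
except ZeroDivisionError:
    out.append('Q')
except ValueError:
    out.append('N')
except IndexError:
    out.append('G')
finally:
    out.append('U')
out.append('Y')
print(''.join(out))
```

Execution trace: 'G' (except IndexError) → 'U' (finally) → 'Y' (after the try/except). Output: GUY

Answer: GUY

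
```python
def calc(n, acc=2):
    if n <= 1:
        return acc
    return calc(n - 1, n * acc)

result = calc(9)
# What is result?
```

Accumulator trace (n, acc): (9, 2) -> (8, 18) -> (7, 144) -> (6, 1008) -> (5, 6048) -> (4, 30240) -> (3, 120960) -> (2, 362880) -> (1, 725760) -> return 725760

Answer: 725760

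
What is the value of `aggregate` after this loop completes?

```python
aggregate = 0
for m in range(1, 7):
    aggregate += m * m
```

Sum of squares 1² to 6² = 91
`aggregate` takes the values: 0 → 1 → 5 → 14 → 30 → 55 → 91

Answer: 91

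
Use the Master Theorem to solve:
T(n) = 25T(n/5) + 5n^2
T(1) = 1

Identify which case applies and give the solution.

a=25, b=5, f(n)=5n^2. log_5(25) = 2. Since c=2 = 2, Case 2 applies: T(n) = Θ(n^log_b(a) · log n) = O(n^2 log n).

Answer: O(n^2 log n) - Case 2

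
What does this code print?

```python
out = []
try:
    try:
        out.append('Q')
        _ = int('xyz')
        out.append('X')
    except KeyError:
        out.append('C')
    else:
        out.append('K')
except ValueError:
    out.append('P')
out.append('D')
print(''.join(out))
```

Execution trace: 'Q' (inner try body) → 'P' (outer except ValueError) → 'D' (after the try/except). Output: QPD

Answer: QPD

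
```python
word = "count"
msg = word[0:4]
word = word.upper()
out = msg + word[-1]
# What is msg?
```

Trace:
`word = "count"` → word = 'count'
`msg = word[0:4]` → msg = 'coun'
`word = word.upper()` → word = 'COUNT'
`out = msg + word[-1]` → out = 'counT'
So msg = 'coun'

Answer: 'coun'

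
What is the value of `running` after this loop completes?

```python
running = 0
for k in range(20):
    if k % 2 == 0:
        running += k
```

Sum of even numbers 0 to 19
`running` takes the values: 0 → 2 → 6 → 12 → 20 → 30 → 42 → 56 → 72 → 90

Answer: 90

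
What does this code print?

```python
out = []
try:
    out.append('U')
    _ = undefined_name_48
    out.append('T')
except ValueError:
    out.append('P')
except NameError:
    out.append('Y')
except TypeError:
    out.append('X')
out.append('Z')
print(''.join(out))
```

Execution trace: 'U' (try body) → 'Y' (except NameError) → 'Z' (after the try/except). Output: UYZ

Answer: UYZ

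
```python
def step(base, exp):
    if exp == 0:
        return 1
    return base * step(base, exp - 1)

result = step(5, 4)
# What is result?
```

step(5, 4) = 5 * 5 * 5 * 5 = 625

Answer: 625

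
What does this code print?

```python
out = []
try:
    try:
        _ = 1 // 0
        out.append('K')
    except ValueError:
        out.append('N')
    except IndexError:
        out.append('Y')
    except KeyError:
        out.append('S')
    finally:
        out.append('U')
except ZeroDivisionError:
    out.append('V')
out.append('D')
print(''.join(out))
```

Execution trace: 'U' (finally) → 'V' (outer except ZeroDivisionError) → 'D' (after the try/except). Output: UVD

Answer: UVD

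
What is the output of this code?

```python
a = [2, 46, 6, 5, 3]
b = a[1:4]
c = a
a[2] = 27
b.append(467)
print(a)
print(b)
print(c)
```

Key concept: slice vs alias.
Step by step:
`a = [2, 46, 6, 5, 3]` → a = [2, 46, 6, 5, 3]
`b = a[1:4]` → b = [46, 6, 5]
`c = a` → c = [2, 46, 6, 5, 3] (same object as a)
`a[2] = 27` → a = [2, 46, 27, 5, 3] (same object as c); c = [2, 46, 27, 5, 3] (same object as a)
`b.append(467)` → b = [46, 6, 5, 467]
`print(a)` → prints [2, 46, 27, 5, 3]
`print(b)` → prints [46, 6, 5, 467]
`print(c)` → prints [2, 46, 27, 5, 3]

Answer:
[2, 46, 27, 5, 3]
[46, 6, 5, 467]
[2, 46, 27, 5, 3]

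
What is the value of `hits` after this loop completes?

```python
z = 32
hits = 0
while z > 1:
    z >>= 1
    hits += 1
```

Count right shifts until 1
`hits` takes the values: 0 → 1 → 2 → 3 → 4 → 5

Answer: 5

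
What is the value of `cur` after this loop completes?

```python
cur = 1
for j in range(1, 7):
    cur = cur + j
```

Start at 1, add 1 through 6
`cur` takes the values: 1 → 2 → 4 → 7 → 11 → 16 → 22

Answer: 22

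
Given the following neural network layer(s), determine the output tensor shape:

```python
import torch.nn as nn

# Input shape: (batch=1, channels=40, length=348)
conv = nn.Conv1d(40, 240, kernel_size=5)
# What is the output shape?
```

Input: (1, 40, 348) -> Output: (1, 240, 344)

Answer: (1, 240, 344)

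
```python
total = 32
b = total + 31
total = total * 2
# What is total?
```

Trace:
`total = 32` → total = 32
`b = total + 31` → b = 63
`total = total * 2` → total = 64
So total = 64

Answer: 64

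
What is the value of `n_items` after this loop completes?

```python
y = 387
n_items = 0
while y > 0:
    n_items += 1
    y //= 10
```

Count digits by repeated division by 10
`n_items` takes the values: 0 → 1 → 2 → 3

Answer: 3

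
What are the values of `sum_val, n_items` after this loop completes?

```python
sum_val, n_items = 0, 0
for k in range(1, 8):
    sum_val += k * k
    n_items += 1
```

Sum of squares and count
`sum_val, n_items` takes the values: (0, 0) → (1, 0) → (1, 1) → (5, 1) → (5, 2) → (14, 2) → (14, 3) → (30, 3) → (30, 4) → (55, 4) → (55, 5) → (91, 5) → (91, 6) → (140, 6) → (140, 7)

Answer: 140, 7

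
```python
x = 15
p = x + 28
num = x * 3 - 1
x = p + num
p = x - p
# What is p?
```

Trace:
`x = 15` → x = 15
`p = x + 28` → p = 43
`num = x * 3 - 1` → num = 44
`x = p + num` → x = 87
`p = x - p` → p = 44
So p = 44

Answer: 44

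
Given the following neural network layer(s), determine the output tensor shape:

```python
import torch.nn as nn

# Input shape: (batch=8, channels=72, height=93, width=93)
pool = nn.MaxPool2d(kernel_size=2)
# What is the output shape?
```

Input: (8, 72, 93, 93) -> Output: (8, 72, 46, 46)

Answer: (8, 72, 46, 46)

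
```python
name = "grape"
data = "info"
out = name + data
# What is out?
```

Trace:
`name = "grape"` → name = 'grape'
`data = "info"` → data = 'info'
`out = name + data` → out = 'grapeinfo'
So out = 'grapeinfo'

Answer: 'grapeinfo'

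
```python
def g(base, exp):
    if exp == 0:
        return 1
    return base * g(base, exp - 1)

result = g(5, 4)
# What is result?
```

g(5, 4) = 5 * 5 * 5 * 5 = 625

Answer: 625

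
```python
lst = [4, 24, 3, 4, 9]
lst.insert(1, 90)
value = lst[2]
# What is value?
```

Trace:
`lst = [4, 24, 3, 4, 9]` → lst = [4, 24, 3, 4, 9]
`lst.insert(1, 90)` → lst = [4, 90, 24, 3, 4, 9]
`value = lst[2]` → value = 24
So value = 24

Answer: 24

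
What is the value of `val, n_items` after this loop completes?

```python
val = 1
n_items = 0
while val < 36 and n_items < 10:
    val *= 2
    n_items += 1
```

Double until >= 36 or 10 iterations
`val, n_items` takes the values: (1, 0) → (2, 0) → (2, 1) → (4, 1) → (4, 2) → (8, 2) → (8, 3) → (16, 3) → (16, 4) → (32, 4) → (32, 5) → (64, 5) → (64, 6)

Answer: 64, 6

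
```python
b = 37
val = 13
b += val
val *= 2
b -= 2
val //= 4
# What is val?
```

Trace:
`b = 37` → b = 37
`val = 13` → val = 13
`b += val` → b = 50
`val *= 2` → val = 26
`b -= 2` → b = 48
`val //= 4` → val = 6
So val = 6

Answer: 6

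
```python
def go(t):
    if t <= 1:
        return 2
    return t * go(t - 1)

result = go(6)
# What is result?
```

go(6) = 6 * 5 * 4 * 3 * 2 * 2 = 1440

Answer: 1440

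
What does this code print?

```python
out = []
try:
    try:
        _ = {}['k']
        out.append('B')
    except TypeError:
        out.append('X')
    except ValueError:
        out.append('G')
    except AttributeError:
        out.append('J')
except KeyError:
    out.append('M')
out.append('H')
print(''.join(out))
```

Execution trace: 'M' (outer except KeyError) → 'H' (after the try/except). Output: MH

Answer: MH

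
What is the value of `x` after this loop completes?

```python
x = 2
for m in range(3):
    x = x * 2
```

Multiply by 2, 3 times: 2 * 2^3 = 16
`x` takes the values: 2 → 4 → 8 → 16

Answer: 16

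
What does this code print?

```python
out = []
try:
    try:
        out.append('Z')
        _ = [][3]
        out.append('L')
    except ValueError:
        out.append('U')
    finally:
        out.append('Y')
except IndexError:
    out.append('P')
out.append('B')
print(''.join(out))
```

Execution trace: 'Z' (inner try body) → 'Y' (inner finally) → 'P' (outer except IndexError) → 'B' (after the try/except). Output: ZYPB

Answer: ZYPB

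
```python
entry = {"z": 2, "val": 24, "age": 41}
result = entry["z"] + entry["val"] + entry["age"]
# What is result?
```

Trace:
`entry = {"z": 2, "val": 24, "age": 41}` → entry = {'z': 2, 'val': 24, 'age': 41}
`result = entry["z"] + entry["val"] + entry["age"]` → result = 67
So result = 67

Answer: 67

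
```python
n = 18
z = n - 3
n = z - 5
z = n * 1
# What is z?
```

Trace:
`n = 18` → n = 18
`z = n - 3` → z = 15
`n = z - 5` → n = 10
`z = n * 1` → z = 10
So z = 10

Answer: 10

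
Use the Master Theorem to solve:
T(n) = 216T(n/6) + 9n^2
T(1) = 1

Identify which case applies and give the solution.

a=216, b=6, f(n)=9n^2. log_6(216) = 3. Since c=2 < 3, Case 1 applies: T(n) = Θ(n^log_b(a)) = O(n^3).

Answer: O(n^3) - Case 1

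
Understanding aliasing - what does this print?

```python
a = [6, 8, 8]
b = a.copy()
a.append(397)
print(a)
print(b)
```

Key concept: list.copy() creates independent copy.
Step by step:
`a = [6, 8, 8]` → a = [6, 8, 8]
`b = a.copy()` → b = [6, 8, 8]
`a.append(397)` → a = [6, 8, 8, 397]
`print(a)` → prints [6, 8, 8, 397]
`print(b)` → prints [6, 8, 8]

Answer:
[6, 8, 8, 397]
[6, 8, 8]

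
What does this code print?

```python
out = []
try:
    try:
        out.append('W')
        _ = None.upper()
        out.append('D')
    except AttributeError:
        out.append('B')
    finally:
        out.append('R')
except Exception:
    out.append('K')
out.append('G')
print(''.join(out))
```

Execution trace: 'W' (inner try body) → 'B' (inner except AttributeError) → 'R' (inner finally) → 'G' (after the try/except). Output: WBRG

Answer: WBRG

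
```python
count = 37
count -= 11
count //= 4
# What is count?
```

Trace:
`count = 37` → count = 37
`count -= 11` → count = 26
`count //= 4` → count = 6
So count = 6

Answer: 6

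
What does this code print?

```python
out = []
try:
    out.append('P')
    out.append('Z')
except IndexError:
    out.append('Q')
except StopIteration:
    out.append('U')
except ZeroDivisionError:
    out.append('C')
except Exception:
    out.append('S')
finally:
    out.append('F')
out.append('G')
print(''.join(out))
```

Execution trace: 'P' (try body) → 'Z' (try body, no exception) → 'F' (finally) → 'G' (after the try/except). Output: PZFG

Answer: PZFG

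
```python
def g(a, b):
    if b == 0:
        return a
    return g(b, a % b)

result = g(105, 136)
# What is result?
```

g(105, 136) -> g(136, 105) -> g(105, 31) -> g(31, 12) -> g(12, 7) -> g(7, 5) -> g(5, 2) -> g(2, 1) -> g(1, 0) -> 1

Answer: 1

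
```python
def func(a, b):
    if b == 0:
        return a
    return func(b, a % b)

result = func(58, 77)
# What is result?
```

func(58, 77) -> func(77, 58) -> func(58, 19) -> func(19, 1) -> func(1, 0) -> 1

Answer: 1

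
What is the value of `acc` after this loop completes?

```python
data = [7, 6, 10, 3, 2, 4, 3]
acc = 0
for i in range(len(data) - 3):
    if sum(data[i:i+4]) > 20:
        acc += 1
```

Count windows with sum > 20
`acc` takes the values: 0 → 1 → 2

Answer: 2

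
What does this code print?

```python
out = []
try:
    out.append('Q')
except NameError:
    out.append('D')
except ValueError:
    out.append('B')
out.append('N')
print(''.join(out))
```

Execution trace: 'Q' (try body, no exception) → 'N' (after the try/except). Output: QN

Answer: QN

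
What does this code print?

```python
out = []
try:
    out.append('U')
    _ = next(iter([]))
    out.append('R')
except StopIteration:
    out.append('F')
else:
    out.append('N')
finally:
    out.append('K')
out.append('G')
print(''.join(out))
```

Execution trace: 'U' (try body) → 'F' (except StopIteration) → 'K' (finally) → 'G' (after the try/except). Output: UFKG

Answer: UFKG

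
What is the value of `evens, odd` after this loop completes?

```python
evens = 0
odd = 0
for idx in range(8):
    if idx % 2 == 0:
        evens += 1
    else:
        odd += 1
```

Count evens and odds in range(8)
`evens, odd` takes the values: (0, 0) → (1, 0) → (1, 1) → (2, 1) → (2, 2) → (3, 2) → (3, 3) → (4, 3) → (4, 4)

Answer: 4, 4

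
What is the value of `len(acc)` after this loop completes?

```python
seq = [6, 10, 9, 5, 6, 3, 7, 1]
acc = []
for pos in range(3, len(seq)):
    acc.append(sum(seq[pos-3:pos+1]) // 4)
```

Number of 4-element averages
`acc` takes the values: [] → [7] → [7, 7] → [7, 7, 5] → [7, 7, 5, 5] → [7, 7, 5, 5, 4]
So `len(acc)` = 5

Answer: 5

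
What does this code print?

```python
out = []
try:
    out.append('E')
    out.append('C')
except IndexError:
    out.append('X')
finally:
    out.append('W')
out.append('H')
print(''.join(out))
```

Execution trace: 'E' (try body) → 'C' (try body, no exception) → 'W' (finally) → 'H' (after the try/except). Output: ECWH

Answer: ECWH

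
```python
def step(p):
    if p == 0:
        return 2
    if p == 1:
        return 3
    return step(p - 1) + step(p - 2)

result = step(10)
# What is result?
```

Build up from base cases: step(0)=2, step(1)=3, step(2)=5, step(3)=8, step(4)=13, step(5)=21, step(6)=34, ..., step(10)=233

Answer: 233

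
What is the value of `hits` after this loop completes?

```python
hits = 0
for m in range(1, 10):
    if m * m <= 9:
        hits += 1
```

Count numbers where m² ≤ 9
`hits` takes the values: 0 → 1 → 2 → 3

Answer: 3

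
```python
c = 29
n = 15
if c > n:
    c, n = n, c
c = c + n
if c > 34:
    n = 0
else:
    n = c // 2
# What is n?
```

Trace:
`c = 29` → c = 29
`n = 15` → n = 15
`if c > n: ...` → c > n is True → c = 15; n = 29
`c = c + n` → c = 44
`if c > 34: ...` → c > 34 is True → n = 0
So n = 0

Answer: 0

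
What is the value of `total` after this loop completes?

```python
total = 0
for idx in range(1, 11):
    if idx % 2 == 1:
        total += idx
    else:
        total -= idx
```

Add odd, subtract even
`total` takes the values: 0 → 1 → -1 → 2 → -2 → 3 → -3 → 4 → -4 → 5 → -5

Answer: -5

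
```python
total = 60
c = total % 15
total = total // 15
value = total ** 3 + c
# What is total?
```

Trace:
`total = 60` → total = 60
`c = total % 15` → c = 0
`total = total // 15` → total = 4
`value = total ** 3 + c` → value = 64
So total = 4

Answer: 4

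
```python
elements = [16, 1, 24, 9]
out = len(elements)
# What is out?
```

Trace:
`elements = [16, 1, 24, 9]` → elements = [16, 1, 24, 9]
`out = len(elements)` → out = 4
So out = 4

Answer: 4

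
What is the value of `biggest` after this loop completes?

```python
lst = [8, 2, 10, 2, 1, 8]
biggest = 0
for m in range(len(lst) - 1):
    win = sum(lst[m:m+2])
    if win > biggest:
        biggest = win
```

Max sum of 2-element window in [8, 2, 10, 2, 1, 8]
`biggest` takes the values: 0 → 10 → 12

Answer: 12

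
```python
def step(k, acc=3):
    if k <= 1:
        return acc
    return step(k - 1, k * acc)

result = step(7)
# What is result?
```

Accumulator trace (n, acc): (7, 3) -> (6, 21) -> (5, 126) -> (4, 630) -> (3, 2520) -> (2, 7560) -> (1, 15120) -> return 15120

Answer: 15120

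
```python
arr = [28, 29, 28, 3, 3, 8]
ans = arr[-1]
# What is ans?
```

Trace:
`arr = [28, 29, 28, 3, 3, 8]` → arr = [28, 29, 28, 3, 3, 8]
`ans = arr[-1]` → ans = 8
So ans = 8

Answer: 8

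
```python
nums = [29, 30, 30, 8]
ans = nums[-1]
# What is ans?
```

Trace:
`nums = [29, 30, 30, 8]` → nums = [29, 30, 30, 8]
`ans = nums[-1]` → ans = 8
So ans = 8

Answer: 8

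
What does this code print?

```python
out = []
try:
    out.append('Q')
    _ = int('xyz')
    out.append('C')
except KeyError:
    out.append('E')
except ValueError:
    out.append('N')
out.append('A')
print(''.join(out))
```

Execution trace: 'Q' (try body) → 'N' (except ValueError) → 'A' (after the try/except). Output: QNA

Answer: QNA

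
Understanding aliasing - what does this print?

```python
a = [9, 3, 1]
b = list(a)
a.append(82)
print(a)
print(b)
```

Key concept: list() constructor creates copy.
Step by step:
`a = [9, 3, 1]` → a = [9, 3, 1]
`b = list(a)` → b = [9, 3, 1]
`a.append(82)` → a = [9, 3, 1, 82]
`print(a)` → prints [9, 3, 1, 82]
`print(b)` → prints [9, 3, 1]

Answer:
[9, 3, 1, 82]
[9, 3, 1]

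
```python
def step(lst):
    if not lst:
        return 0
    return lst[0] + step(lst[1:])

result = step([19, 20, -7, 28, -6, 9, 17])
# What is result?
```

19 + 20 + (-7) + 28 + (-6) + 9 + 17 + 0 = 80

Answer: 80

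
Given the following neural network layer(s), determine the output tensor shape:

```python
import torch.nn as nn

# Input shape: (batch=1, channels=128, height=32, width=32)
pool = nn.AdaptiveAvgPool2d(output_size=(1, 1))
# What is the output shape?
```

Input: (1, 128, 32, 32) -> Output: (1, 128, 1, 1)

Answer: (1, 128, 1, 1)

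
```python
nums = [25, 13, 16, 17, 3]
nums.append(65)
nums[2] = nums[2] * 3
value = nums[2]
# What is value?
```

Trace:
`nums = [25, 13, 16, 17, 3]` → nums = [25, 13, 16, 17, 3]
`nums.append(65)` → nums = [25, 13, 16, 17, 3, 65]
`nums[2] = nums[2] * 3` → nums = [25, 13, 48, 17, 3, 65]
`value = nums[2]` → value = 48
So value = 48

Answer: 48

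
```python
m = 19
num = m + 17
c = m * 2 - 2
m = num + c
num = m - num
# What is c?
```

Trace:
`m = 19` → m = 19
`num = m + 17` → num = 36
`c = m * 2 - 2` → c = 36
`m = num + c` → m = 72
`num = m - num` → num = 36
So c = 36

Answer: 36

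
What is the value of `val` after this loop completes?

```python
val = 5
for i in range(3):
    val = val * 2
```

Multiply by 2, 3 times: 5 * 2^3 = 40
`val` takes the values: 5 → 10 → 20 → 40

Answer: 40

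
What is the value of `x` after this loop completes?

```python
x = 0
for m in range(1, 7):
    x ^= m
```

XOR of 1 to 6
`x` takes the values: 0 → 1 → 3 → 0 → 4 → 1 → 7

Answer: 7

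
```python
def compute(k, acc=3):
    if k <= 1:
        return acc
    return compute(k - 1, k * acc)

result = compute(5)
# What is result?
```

Accumulator trace (n, acc): (5, 3) -> (4, 15) -> (3, 60) -> (2, 180) -> (1, 360) -> return 360

Answer: 360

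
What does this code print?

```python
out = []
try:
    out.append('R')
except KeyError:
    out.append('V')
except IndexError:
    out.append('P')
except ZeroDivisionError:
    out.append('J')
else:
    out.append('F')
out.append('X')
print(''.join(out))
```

Execution trace: 'R' (try body, no exception) → 'F' (else) → 'X' (after the try/except). Output: RFX

Answer: RFX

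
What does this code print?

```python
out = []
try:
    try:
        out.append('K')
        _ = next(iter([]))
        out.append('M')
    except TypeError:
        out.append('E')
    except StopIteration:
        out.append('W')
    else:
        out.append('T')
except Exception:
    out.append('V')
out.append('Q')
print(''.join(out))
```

Execution trace: 'K' (inner try body) → 'W' (inner except StopIteration) → 'Q' (after the try/except). Output: KWQ

Answer: KWQ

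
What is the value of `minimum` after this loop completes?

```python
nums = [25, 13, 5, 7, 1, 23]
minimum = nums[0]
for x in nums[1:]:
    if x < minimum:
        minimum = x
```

Minimum of [25, 13, 5, 7, 1, 23]
`minimum` takes the values: 25 → 13 → 5 → 1

Answer: 1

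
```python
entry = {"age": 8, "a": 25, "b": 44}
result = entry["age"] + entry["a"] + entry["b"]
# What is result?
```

Trace:
`entry = {"age": 8, "a": 25, "b": 44}` → entry = {'age': 8, 'a': 25, 'b': 44}
`result = entry["age"] + entry["a"] + entry["b"]` → result = 77
So result = 77

Answer: 77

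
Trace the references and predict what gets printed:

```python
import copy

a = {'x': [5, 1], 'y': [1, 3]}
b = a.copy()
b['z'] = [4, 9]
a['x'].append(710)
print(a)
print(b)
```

Key concept: shallow copy of dict with mutable values.
Step by step:
`a = {'x': [5, 1], 'y': [1, 3]}` → a = {'x': [5, 1], 'y': [1, 3]}
`b = a.copy()` → b = {'x': [5, 1], 'y': [1, 3]}
`b['z'] = [4, 9]` → b = {'x': [5, 1], 'y': [1, 3], 'z': [4, 9]}
`a['x'].append(710)` → a = {'x': [5, 1, 710], 'y': [1, 3]}; b = {'x': [5, 1, 710], 'y': [1, 3], 'z': [4, 9]}
`print(a)` → prints {'x': [5, 1, 710], 'y': [1, 3]}
`print(b)` → prints {'x': [5, 1, 710], 'y': [1, 3], 'z': [4, 9]}

Answer:
{'x': [5, 1, 710], 'y': [1, 3]}
{'x': [5, 1, 710], 'y': [1, 3], 'z': [4, 9]}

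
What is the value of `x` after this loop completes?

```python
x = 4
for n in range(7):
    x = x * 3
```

Multiply by 3, 7 times: 4 * 3^7 = 8748
`x` takes the values: 4 → 12 → 36 → 108 → 324 → 972 → 2916 → 8748

Answer: 8748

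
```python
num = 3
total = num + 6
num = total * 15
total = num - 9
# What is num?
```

Trace:
`num = 3` → num = 3
`total = num + 6` → total = 9
`num = total * 15` → num = 135
`total = num - 9` → total = 126
So num = 135

Answer: 135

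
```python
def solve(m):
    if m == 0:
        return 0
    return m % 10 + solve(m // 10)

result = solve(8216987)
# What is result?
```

Sum of digits of 8216987: 7 + 8 + 9 + 6 + 1 + 2 + 8 = 41

Answer: 41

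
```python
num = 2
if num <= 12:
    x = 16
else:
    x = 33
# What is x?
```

Trace:
`num = 2` → num = 2
`if num <= 12: ...` → num <= 12 is True → x = 16
So x = 16

Answer: 16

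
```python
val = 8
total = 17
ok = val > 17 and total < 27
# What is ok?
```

Trace:
`val = 8` → val = 8
`total = 17` → total = 17
`ok = val > 17 and total < 27` → ok = False
So ok = False

Answer: False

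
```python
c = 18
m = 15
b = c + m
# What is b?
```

Trace:
`c = 18` → c = 18
`m = 15` → m = 15
`b = c + m` → b = 33
So b = 33

Answer: 33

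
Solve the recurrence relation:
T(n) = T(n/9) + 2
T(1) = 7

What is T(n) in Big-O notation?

Each step divides n by 9 and adds 2. After log_9(n) steps we reach T(1)=7. So T(n) = 2·log_9(n) + 7 = O(log n).

Answer: O(log n)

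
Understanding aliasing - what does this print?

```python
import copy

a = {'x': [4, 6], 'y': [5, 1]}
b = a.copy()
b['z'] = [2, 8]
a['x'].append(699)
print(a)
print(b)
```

Key concept: shallow copy of dict with mutable values.
Step by step:
`a = {'x': [4, 6], 'y': [5, 1]}` → a = {'x': [4, 6], 'y': [5, 1]}
`b = a.copy()` → b = {'x': [4, 6], 'y': [5, 1]}
`b['z'] = [2, 8]` → b = {'x': [4, 6], 'y': [5, 1], 'z': [2, 8]}
`a['x'].append(699)` → a = {'x': [4, 6, 699], 'y': [5, 1]}; b = {'x': [4, 6, 699], 'y': [5, 1], 'z': [2, 8]}
`print(a)` → prints {'x': [4, 6, 699], 'y': [5, 1]}
`print(b)` → prints {'x': [4, 6, 699], 'y': [5, 1], 'z': [2, 8]}

Answer:
{'x': [4, 6, 699], 'y': [5, 1]}
{'x': [4, 6, 699], 'y': [5, 1], 'z': [2, 8]}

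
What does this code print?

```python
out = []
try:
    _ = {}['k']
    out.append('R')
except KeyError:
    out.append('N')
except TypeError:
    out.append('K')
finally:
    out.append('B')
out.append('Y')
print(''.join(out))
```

Execution trace: 'N' (except KeyError) → 'B' (finally) → 'Y' (after the try/except). Output: NBY

Answer: NBY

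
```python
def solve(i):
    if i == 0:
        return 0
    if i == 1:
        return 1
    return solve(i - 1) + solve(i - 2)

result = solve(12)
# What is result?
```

Build up from base cases: solve(0)=0, solve(1)=1, solve(2)=1, solve(3)=2, solve(4)=3, solve(5)=5, solve(6)=8, ..., solve(12)=144

Answer: 144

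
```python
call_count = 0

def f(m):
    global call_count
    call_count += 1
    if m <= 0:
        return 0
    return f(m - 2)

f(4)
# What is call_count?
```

Linear recursion stepping by 2: 3 calls from m=4 down to ≤0.

Answer: 3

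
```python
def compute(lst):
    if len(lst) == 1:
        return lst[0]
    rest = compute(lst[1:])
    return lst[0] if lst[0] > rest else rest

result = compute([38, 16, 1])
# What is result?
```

Recursive max over [38, 16, 1] = 38

Answer: 38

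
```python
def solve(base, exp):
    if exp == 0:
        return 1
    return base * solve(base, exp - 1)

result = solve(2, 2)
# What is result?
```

solve(2, 2) = 2 * 2 = 4

Answer: 4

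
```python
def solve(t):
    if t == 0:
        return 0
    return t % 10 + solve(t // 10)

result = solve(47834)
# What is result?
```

Sum of digits of 47834: 4 + 3 + 8 + 7 + 4 = 26

Answer: 26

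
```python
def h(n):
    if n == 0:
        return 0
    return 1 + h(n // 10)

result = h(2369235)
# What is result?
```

Count of digits of 2369235: 7

Answer: 7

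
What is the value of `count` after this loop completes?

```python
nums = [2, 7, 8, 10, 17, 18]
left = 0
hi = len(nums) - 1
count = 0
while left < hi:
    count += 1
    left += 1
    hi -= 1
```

Iterations until pointers meet (list length 6)
`count` takes the values: 0 → 1 → 2 → 3

Answer: 3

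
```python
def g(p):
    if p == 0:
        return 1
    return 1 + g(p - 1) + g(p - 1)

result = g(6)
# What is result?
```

g(p) = 1 + 2·g(p-1), g(0)=1. Closed form: (1+1)·2^6 - 1 = 127.

Answer: 127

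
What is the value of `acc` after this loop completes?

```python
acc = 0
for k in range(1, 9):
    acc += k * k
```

Sum of squares 1² to 8² = 204
`acc` takes the values: 0 → 1 → 5 → 14 → 30 → 55 → 91 → 140 → 204

Answer: 204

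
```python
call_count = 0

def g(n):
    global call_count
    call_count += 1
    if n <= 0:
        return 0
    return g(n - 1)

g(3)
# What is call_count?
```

Linear recursion stepping by 1: 4 calls from n=3 down to ≤0.

Answer: 4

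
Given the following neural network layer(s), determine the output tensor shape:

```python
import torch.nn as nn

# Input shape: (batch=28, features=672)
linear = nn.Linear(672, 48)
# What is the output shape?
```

Input: (28, 672) -> Output: (28, 48)

Answer: (28, 48)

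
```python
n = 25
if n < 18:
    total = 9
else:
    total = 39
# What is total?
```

Trace:
`n = 25` → n = 25
`if n < 18: ...` → n < 18 is False, take else branch → total = 39
So total = 39

Answer: 39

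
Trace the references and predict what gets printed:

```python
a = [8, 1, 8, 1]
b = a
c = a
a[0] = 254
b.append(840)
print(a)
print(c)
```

Key concept: multiple aliases.
Step by step:
`a = [8, 1, 8, 1]` → a = [8, 1, 8, 1]
`b = a` → b = [8, 1, 8, 1] (same object as a)
`c = a` → c = [8, 1, 8, 1] (same object as a, b)
`a[0] = 254` → a = [254, 1, 8, 1] (same object as b, c); b = [254, 1, 8, 1] (same object as a, c); c = [254, 1, 8, 1] (same object as a, b)
`b.append(840)` → a = [254, 1, 8, 1, 840] (same object as b, c); b = [254, 1, 8, 1, 840] (same object as a, c); c = [254, 1, 8, 1, 840] (same object as a, b)
`print(a)` → prints [254, 1, 8, 1, 840]
`print(c)` → prints [254, 1, 8, 1, 840]

Answer:
[254, 1, 8, 1, 840]
[254, 1, 8, 1, 840]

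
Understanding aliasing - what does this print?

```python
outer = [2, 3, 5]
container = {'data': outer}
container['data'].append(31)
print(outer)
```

Key concept: dict holds reference to list.
Step by step:
`outer = [2, 3, 5]` → outer = [2, 3, 5]
`container = {'data': outer}` → container = {'data': [2, 3, 5]}
`container['data'].append(31)` → outer = [2, 3, 5, 31]; container = {'data': [2, 3, 5, 31]}
`print(outer)` → prints [2, 3, 5, 31]

Answer: [2, 3, 5, 31]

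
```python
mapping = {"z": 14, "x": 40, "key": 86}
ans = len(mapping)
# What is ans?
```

Trace:
`mapping = {"z": 14, "x": 40, "key": 86}` → mapping = {'z': 14, 'x': 40, 'key': 86}
`ans = len(mapping)` → ans = 3
So ans = 3

Answer: 3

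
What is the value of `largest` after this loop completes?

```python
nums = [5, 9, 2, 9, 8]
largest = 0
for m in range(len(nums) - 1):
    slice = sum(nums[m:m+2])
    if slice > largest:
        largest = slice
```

Max sum of 2-element window in [5, 9, 2, 9, 8]
`largest` takes the values: 0 → 14 → 17

Answer: 17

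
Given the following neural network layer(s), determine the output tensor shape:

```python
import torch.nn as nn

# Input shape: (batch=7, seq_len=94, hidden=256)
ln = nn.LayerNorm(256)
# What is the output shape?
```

Input: (7, 94, 256) -> Output: (7, 94, 256)

Answer: (7, 94, 256)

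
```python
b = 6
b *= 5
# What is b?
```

Trace:
`b = 6` → b = 6
`b *= 5` → b = 30
So b = 30

Answer: 30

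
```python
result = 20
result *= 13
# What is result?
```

Trace:
`result = 20` → result = 20
`result *= 13` → result = 260
So result = 260

Answer: 260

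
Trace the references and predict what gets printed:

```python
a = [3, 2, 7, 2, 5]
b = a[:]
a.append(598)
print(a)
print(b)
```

Key concept: slice [:] creates copy.
Step by step:
`a = [3, 2, 7, 2, 5]` → a = [3, 2, 7, 2, 5]
`b = a[:]` → b = [3, 2, 7, 2, 5]
`a.append(598)` → a = [3, 2, 7, 2, 5, 598]
`print(a)` → prints [3, 2, 7, 2, 5, 598]
`print(b)` → prints [3, 2, 7, 2, 5]

Answer:
[3, 2, 7, 2, 5, 598]
[3, 2, 7, 2, 5]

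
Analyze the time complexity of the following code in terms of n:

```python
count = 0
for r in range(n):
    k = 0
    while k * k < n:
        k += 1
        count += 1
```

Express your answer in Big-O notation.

Each loop level contributes: n × √n. Multiplying the contributions gives O(n√n).

Answer: O(n√n)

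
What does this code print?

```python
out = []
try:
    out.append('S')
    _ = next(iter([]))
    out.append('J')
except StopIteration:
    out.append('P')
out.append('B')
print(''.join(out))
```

Execution trace: 'S' (try body) → 'P' (except StopIteration) → 'B' (after the try/except). Output: SPB

Answer: SPB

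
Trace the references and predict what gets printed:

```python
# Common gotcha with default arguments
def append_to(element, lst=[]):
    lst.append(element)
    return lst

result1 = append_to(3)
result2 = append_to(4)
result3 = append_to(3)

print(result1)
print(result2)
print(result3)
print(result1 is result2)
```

Key concept: mutable default argument gotcha.
Step by step:
`result1 = append_to(3)` → result1 = [3]
`result2 = append_to(4)` → result1 = [3, 4] (same object as result2); result2 = [3, 4] (same object as result1)
`result3 = append_to(3)` → result1 = [3, 4, 3] (same object as result2, result3); result2 = [3, 4, 3] (same object as result1, result3); result3 = [3, 4, 3] (same object as result1, result2)
`print(result1)` → prints [3, 4, 3]
`print(result2)` → prints [3, 4, 3]
`print(result3)` → prints [3, 4, 3]
`print(result1 is result2)` → prints True

Answer:
[3, 4, 3]
[3, 4, 3]
[3, 4, 3]
True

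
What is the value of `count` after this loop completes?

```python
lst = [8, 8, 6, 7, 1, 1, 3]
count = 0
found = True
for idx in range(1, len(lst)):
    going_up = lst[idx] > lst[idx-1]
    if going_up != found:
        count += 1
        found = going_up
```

Count direction changes in [8, 8, 6, 7, 1, 1, 3]
`count` takes the values: 0 → 1 → 2 → 3 → 4

Answer: 4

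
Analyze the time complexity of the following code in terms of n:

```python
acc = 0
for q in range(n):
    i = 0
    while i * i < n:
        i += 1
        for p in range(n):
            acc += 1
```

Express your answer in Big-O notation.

Each loop level contributes: n × √n × n. Multiplying the contributions gives O(n^2√n).

Answer: O(n^2√n)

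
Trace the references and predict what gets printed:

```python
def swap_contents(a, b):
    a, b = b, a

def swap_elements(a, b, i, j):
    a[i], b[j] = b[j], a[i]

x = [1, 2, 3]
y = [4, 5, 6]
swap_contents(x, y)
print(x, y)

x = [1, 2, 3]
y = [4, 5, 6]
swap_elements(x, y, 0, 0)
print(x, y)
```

Key concept: parameter rebinding vs mutation.
Step by step:
`x = [1, 2, 3]` → x = [1, 2, 3]
`y = [4, 5, 6]` → y = [4, 5, 6]
`swap_contents(x, y)` → no visible change to tracked variables
`print(x, y)` → prints [1, 2, 3] [4, 5, 6]
`x = [1, 2, 3]` → x = [1, 2, 3]
`y = [4, 5, 6]` → y = [4, 5, 6]
`swap_elements(x, y, 0, 0)` → x = [4, 2, 3]; y = [1, 5, 6]
`print(x, y)` → prints [4, 2, 3] [1, 5, 6]

Answer:
[1, 2, 3] [4, 5, 6]
[4, 2, 3] [1, 5, 6]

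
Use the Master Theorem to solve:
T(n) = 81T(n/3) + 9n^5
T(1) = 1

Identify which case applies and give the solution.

a=81, b=3, f(n)=9n^5. log_3(81) = 4. Since c=5 > 4 and the regularity condition holds (81(n/3)^5 = (81/3^5)n^5 with 81/3^5 < 1), Case 3 applies: T(n) = Θ(f(n)) = O(n^5).

Answer: O(n^5) - Case 3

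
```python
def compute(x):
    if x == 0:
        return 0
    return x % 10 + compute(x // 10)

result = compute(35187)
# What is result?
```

Sum of digits of 35187: 7 + 8 + 1 + 5 + 3 = 24

Answer: 24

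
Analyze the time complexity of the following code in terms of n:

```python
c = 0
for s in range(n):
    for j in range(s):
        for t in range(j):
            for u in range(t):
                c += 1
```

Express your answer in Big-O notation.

Each loop level contributes: n × n × n × n. Multiplying the contributions gives O(n^4).

Answer: O(n^4)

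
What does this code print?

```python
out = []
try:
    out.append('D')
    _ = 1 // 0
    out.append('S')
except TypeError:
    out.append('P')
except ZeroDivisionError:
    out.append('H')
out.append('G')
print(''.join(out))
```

Execution trace: 'D' (try body) → 'H' (except ZeroDivisionError) → 'G' (after the try/except). Output: DHG

Answer: DHG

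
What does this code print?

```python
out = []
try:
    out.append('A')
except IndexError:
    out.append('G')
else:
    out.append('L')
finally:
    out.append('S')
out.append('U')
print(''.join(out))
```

Execution trace: 'A' (try body, no exception) → 'L' (else) → 'S' (finally) → 'U' (after the try/except). Output: ALSU

Answer: ALSU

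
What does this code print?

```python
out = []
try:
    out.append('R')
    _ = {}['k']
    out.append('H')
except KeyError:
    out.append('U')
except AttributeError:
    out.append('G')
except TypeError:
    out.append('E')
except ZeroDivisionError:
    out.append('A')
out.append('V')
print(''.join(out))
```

Execution trace: 'R' (try body) → 'U' (except KeyError) → 'V' (after the try/except). Output: RUV

Answer: RUV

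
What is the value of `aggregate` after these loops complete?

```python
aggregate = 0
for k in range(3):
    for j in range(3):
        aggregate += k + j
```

Sum of all k+j for k,j in 3x3
`aggregate` takes the values: 0 → 1 → 3 → 4 → 6 → 9 → 11 → 14 → 18

Answer: 18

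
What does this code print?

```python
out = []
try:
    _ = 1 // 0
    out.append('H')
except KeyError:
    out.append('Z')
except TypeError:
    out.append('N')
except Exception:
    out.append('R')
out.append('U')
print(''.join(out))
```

Execution trace: 'R' (except Exception) → 'U' (after the try/except). Output: RU

Answer: RU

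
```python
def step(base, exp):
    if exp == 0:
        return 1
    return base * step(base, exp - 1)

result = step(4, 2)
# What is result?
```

step(4, 2) = 4 * 4 = 16

Answer: 16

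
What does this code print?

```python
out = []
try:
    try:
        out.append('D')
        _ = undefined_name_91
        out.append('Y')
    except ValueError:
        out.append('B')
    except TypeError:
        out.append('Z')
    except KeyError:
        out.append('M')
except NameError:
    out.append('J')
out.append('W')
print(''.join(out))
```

Execution trace: 'D' (try body) → 'J' (outer except NameError) → 'W' (after the try/except). Output: DJW

Answer: DJW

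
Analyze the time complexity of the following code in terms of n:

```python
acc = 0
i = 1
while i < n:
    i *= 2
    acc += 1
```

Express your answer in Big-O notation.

Each loop level contributes: log n. Multiplying the contributions gives O(log n).

Answer: O(log n)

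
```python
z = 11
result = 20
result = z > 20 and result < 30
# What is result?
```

Trace:
`z = 11` → z = 11
`result = 20` → result = 20
`result = z > 20 and result < 30` → result = False
So result = False

Answer: False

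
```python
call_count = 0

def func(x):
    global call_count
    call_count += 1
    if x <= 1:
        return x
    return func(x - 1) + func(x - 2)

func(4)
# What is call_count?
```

Calls(x) = 1 + Calls(x-1) + Calls(x-2); Calls(0)=Calls(1)=1. For x=4 this gives 9.

Answer: 9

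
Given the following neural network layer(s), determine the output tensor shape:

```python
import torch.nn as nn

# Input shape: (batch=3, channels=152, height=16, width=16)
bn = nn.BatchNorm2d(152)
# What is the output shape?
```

Input: (3, 152, 16, 16) -> Output: (3, 152, 16, 16)

Answer: (3, 152, 16, 16)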